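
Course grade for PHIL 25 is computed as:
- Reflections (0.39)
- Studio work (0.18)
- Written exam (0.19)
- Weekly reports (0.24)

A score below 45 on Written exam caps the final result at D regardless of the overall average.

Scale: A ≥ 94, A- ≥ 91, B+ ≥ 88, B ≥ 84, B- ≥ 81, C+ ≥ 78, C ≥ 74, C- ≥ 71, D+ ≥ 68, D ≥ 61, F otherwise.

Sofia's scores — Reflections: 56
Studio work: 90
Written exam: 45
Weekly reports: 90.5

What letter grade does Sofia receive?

Written exam score 45 ≥ 45: minimum met.
Weighted total:
  Reflections 56 × 0.39 = 21.84
  Studio work 90 × 0.18 = 16.2
  Written exam 45 × 0.19 = 8.55
  Weekly reports 90.5 × 0.24 = 21.72
Sum = 68.31
68.31 is ≥ 68 and < 71 → D+

D+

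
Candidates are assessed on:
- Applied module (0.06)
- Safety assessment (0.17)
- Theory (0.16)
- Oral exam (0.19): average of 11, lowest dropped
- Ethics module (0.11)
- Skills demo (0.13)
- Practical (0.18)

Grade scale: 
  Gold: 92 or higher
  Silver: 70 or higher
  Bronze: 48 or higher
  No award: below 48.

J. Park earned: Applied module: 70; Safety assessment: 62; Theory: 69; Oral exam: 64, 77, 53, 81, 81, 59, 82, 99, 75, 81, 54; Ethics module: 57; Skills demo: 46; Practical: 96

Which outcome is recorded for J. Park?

Oral exam: drop 53 → average of remaining 10 = 753/10 = 75.3
Weighted total:
  Applied module 70 × 0.06 = 4.2
  Safety assessment 62 × 0.17 = 10.54
  Theory 69 × 0.16 = 11.04
  Oral exam 75.3 × 0.19 = 14.307
  Ethics module 57 × 0.11 = 6.27
  Skills demo 46 × 0.13 = 5.98
  Practical 96 × 0.18 = 17.28
Sum = 69.617
69.617 is ≥ 48 and < 70 → Bronze

Bronze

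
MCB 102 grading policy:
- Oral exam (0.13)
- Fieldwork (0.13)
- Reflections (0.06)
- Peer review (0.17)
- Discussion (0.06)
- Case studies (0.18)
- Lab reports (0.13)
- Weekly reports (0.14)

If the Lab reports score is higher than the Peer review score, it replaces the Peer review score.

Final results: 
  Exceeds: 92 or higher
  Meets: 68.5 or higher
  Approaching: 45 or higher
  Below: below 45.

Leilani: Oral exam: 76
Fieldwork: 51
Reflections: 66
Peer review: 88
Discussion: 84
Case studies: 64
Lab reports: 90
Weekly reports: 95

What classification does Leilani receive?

Lab reports (90) > Peer review (88), so Peer review counts as 90.
Weighted total:
  Oral exam 76 × 0.13 = 9.88
  Fieldwork 51 × 0.13 = 6.63
  Reflections 66 × 0.06 = 3.96
  Peer review 90 × 0.17 = 15.3
  Discussion 84 × 0.06 = 5.04
  Case studies 64 × 0.18 = 11.52
  Lab reports 90 × 0.13 = 11.7
  Weekly reports 95 × 0.14 = 13.3
Sum = 77.33
77.33 is ≥ 68.5 and < 92 → Meets

Meets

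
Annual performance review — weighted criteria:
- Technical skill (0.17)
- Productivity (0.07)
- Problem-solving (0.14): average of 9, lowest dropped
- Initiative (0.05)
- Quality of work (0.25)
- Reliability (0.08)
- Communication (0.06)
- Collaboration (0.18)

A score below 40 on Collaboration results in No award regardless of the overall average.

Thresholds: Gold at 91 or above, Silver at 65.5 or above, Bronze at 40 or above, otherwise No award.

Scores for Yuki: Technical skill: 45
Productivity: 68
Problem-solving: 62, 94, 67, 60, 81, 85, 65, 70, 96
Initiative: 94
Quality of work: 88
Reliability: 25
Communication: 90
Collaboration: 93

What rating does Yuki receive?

Silver

Problem-solving: drop 60 → average of remaining 8 = 620/8 = 77.5
Collaboration score 93 ≥ 40: minimum met.
Weighted total:
  Technical skill 45 × 0.17 = 7.65
  Productivity 68 × 0.07 = 4.76
  Problem-solving 77.5 × 0.14 = 10.85
  Initiative 94 × 0.05 = 4.7
  Quality of work 88 × 0.25 = 22
  Reliability 25 × 0.08 = 2
  Communication 90 × 0.06 = 5.4
  Collaboration 93 × 0.18 = 16.74
Sum = 74.1
74.1 is ≥ 65.5 and < 91 → Silver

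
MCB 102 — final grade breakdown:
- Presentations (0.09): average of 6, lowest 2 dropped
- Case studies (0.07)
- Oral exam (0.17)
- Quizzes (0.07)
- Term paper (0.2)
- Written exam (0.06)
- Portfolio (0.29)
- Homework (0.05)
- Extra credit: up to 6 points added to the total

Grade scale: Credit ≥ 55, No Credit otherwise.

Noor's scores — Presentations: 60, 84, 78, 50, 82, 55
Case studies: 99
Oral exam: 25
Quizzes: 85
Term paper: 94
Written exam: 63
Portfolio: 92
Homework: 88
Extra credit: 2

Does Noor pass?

Presentations: drop 50, 55 → average of remaining 4 = 304/4 = 76
Weighted total:
  Presentations 76 × 0.09 = 6.84
  Case studies 99 × 0.07 = 6.93
  Oral exam 25 × 0.17 = 4.25
  Quizzes 85 × 0.07 = 5.95
  Term paper 94 × 0.2 = 18.8
  Written exam 63 × 0.06 = 3.78
  Portfolio 92 × 0.29 = 26.68
  Homework 88 × 0.05 = 4.4
Sum = 77.63
Extra credit: 77.63 + 2 = 79.63
79.63 ≥ 55 → Credit

Credit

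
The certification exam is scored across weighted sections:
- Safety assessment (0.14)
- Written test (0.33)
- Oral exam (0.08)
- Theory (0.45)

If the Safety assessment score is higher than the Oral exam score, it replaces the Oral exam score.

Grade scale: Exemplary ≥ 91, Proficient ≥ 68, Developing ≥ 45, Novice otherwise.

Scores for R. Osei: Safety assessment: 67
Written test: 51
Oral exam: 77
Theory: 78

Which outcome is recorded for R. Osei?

Safety assessment (67) ≤ Oral exam (77), so Oral exam stays at 77.
Weighted total:
  Safety assessment 67 × 0.14 = 9.38
  Written test 51 × 0.33 = 16.83
  Oral exam 77 × 0.08 = 6.16
  Theory 78 × 0.45 = 35.1
Sum = 67.47
67.47 is ≥ 45 and < 68 → Developing

Developing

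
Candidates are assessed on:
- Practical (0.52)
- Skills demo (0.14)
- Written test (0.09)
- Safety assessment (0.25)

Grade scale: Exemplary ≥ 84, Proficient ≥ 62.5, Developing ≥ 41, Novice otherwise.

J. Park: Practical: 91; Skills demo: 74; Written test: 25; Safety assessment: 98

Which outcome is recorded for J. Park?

Weighted total:
  Practical 91 × 0.52 = 47.32
  Skills demo 74 × 0.14 = 10.36
  Written test 25 × 0.09 = 2.25
  Safety assessment 98 × 0.25 = 24.5
Sum = 84.43
84.43 ≥ 84 → Exemplary

Exemplary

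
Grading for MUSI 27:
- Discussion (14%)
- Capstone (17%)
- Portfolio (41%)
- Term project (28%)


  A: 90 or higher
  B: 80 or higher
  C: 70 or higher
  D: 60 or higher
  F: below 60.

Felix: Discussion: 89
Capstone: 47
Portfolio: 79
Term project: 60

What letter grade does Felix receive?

Weighted total:
  Discussion 89 × 0.14 = 12.46
  Capstone 47 × 0.17 = 7.99
  Portfolio 79 × 0.41 = 32.39
  Term project 60 × 0.28 = 16.8
Sum = 69.64
69.64 is ≥ 60 and < 70 → D

D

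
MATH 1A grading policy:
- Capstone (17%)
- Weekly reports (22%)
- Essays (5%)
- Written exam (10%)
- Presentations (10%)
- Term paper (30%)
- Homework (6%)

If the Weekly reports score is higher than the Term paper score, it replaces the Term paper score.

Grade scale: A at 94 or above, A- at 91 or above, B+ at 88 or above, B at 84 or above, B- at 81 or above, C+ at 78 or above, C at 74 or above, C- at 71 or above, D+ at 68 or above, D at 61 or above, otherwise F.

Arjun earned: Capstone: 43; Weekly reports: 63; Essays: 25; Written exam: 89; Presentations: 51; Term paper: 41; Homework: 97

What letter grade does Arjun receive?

Weekly reports (63) > Term paper (41), so Term paper counts as 63.
Weighted total:
  Capstone 43 × 0.17 = 7.31
  Weekly reports 63 × 0.22 = 13.86
  Essays 25 × 0.05 = 1.25
  Written exam 89 × 0.1 = 8.9
  Presentations 51 × 0.1 = 5.1
  Term paper 63 × 0.3 = 18.9
  Homework 97 × 0.06 = 5.82
Sum = 61.14
61.14 is ≥ 61 and < 68 → D

D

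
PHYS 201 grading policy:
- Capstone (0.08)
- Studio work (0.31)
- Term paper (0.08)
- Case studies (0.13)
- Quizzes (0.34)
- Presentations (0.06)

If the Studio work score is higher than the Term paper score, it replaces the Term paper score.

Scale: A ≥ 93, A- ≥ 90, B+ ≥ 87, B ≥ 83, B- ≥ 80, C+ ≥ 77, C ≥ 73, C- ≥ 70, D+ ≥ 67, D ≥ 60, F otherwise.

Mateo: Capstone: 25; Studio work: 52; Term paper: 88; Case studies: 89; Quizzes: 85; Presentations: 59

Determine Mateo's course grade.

D+

Studio work (52) ≤ Term paper (88), so Term paper stays at 88.
Weighted total:
  Capstone 25 × 0.08 = 2
  Studio work 52 × 0.31 = 16.12
  Term paper 88 × 0.08 = 7.04
  Case studies 89 × 0.13 = 11.57
  Quizzes 85 × 0.34 = 28.9
  Presentations 59 × 0.06 = 3.54
Sum = 69.17
69.17 is ≥ 67 and < 70 → D+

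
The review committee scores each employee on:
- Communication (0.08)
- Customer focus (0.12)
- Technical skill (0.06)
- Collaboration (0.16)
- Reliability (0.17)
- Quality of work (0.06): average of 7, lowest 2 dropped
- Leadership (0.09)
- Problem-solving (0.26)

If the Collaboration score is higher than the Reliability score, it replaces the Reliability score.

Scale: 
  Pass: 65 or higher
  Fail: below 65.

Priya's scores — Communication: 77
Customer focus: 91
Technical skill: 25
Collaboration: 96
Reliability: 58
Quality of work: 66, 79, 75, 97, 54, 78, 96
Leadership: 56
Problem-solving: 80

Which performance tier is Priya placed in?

Quality of work: drop 54, 66 → average of remaining 5 = 425/5 = 85
Collaboration (96) > Reliability (58), so Reliability counts as 96.
Weighted total:
  Communication 77 × 0.08 = 6.16
  Customer focus 91 × 0.12 = 10.92
  Technical skill 25 × 0.06 = 1.5
  Collaboration 96 × 0.16 = 15.36
  Reliability 96 × 0.17 = 16.32
  Quality of work 85 × 0.06 = 5.1
  Leadership 56 × 0.09 = 5.04
  Problem-solving 80 × 0.26 = 20.8
Sum = 81.2
81.2 ≥ 65 → Pass

Pass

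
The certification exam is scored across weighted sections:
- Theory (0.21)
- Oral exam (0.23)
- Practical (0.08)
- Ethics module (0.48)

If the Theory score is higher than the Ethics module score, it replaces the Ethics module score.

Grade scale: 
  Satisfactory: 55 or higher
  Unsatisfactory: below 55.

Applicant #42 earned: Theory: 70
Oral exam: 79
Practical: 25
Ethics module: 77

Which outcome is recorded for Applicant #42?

Satisfactory

Theory (70) ≤ Ethics module (77), so Ethics module stays at 77.
Weighted total:
  Theory 70 × 0.21 = 14.7
  Oral exam 79 × 0.23 = 18.17
  Practical 25 × 0.08 = 2
  Ethics module 77 × 0.48 = 36.96
Sum = 71.83
71.83 ≥ 55 → Satisfactory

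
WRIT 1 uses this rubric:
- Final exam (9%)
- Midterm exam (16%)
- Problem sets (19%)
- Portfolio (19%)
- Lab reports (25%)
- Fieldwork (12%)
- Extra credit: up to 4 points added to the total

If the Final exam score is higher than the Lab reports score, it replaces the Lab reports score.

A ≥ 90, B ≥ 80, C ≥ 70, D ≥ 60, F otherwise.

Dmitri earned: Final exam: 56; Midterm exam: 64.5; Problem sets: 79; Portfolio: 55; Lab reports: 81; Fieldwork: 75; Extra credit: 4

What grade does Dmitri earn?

Final exam (56) ≤ Lab reports (81), so Lab reports stays at 81.
Weighted total:
  Final exam 56 × 0.09 = 5.04
  Midterm exam 64.5 × 0.16 = 10.32
  Problem sets 79 × 0.19 = 15.01
  Portfolio 55 × 0.19 = 10.45
  Lab reports 81 × 0.25 = 20.25
  Fieldwork 75 × 0.12 = 9
Sum = 70.07
Extra credit: 70.07 + 4 = 74.07
74.07 is ≥ 70 and < 80 → C

C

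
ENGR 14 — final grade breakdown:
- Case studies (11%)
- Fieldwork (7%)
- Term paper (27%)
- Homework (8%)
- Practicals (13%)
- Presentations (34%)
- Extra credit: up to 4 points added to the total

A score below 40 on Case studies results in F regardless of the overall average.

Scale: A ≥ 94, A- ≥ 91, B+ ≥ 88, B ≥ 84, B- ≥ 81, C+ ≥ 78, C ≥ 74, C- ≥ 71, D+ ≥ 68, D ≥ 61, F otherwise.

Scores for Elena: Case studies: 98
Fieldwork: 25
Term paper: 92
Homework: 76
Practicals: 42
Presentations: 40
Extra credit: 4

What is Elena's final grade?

D

Case studies score 98 ≥ 40: minimum met.
Weighted total:
  Case studies 98 × 0.11 = 10.78
  Fieldwork 25 × 0.07 = 1.75
  Term paper 92 × 0.27 = 24.84
  Homework 76 × 0.08 = 6.08
  Practicals 42 × 0.13 = 5.46
  Presentations 40 × 0.34 = 13.6
Sum = 62.51
Extra credit: 62.51 + 4 = 66.51
66.51 is ≥ 61 and < 68 → D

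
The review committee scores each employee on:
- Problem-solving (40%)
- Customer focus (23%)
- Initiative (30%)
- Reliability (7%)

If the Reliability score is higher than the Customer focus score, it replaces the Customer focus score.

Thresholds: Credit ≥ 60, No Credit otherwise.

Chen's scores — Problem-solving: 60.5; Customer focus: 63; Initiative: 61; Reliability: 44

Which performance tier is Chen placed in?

Credit

Reliability (44) ≤ Customer focus (63), so Customer focus stays at 63.
Weighted total:
  Problem-solving 60.5 × 0.4 = 24.2
  Customer focus 63 × 0.23 = 14.49
  Initiative 61 × 0.3 = 18.3
  Reliability 44 × 0.07 = 3.08
Sum = 60.07
60.07 ≥ 60 → Credit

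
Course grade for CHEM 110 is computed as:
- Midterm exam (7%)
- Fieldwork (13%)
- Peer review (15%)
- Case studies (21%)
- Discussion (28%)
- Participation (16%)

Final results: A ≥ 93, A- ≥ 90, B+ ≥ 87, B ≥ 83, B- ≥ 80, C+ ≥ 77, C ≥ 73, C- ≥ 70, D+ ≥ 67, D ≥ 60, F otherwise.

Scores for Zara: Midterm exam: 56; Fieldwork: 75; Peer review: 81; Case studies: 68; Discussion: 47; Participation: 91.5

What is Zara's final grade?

Weighted total:
  Midterm exam 56 × 0.07 = 3.92
  Fieldwork 75 × 0.13 = 9.75
  Peer review 81 × 0.15 = 12.15
  Case studies 68 × 0.21 = 14.28
  Discussion 47 × 0.28 = 13.16
  Participation 91.5 × 0.16 = 14.64
Sum = 67.9
67.9 is ≥ 67 and < 70 → D+

D+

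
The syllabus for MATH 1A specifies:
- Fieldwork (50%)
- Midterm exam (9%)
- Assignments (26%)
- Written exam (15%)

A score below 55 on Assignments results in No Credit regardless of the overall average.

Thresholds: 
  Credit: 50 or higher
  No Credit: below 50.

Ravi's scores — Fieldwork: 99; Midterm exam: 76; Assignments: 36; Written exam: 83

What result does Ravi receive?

Assignments score 36 < 55: minimum not met.
Weighted total:
  Fieldwork 99 × 0.5 = 49.5
  Midterm exam 76 × 0.09 = 6.84
  Assignments 36 × 0.26 = 9.36
  Written exam 83 × 0.15 = 12.45
Sum = 78.15
Because the Assignments minimum was not met, the result is No Credit.

No Credit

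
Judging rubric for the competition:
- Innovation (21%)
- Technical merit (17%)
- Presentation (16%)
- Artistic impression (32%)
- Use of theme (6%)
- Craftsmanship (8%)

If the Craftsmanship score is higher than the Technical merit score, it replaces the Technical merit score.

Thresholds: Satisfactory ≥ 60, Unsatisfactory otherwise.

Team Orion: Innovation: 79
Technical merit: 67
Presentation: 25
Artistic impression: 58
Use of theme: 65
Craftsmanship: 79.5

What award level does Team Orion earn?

Satisfactory

Craftsmanship (79.5) > Technical merit (67), so Technical merit counts as 79.5.
Weighted total:
  Innovation 79 × 0.21 = 16.59
  Technical merit 79.5 × 0.17 = 13.515
  Presentation 25 × 0.16 = 4
  Artistic impression 58 × 0.32 = 18.56
  Use of theme 65 × 0.06 = 3.9
  Craftsmanship 79.5 × 0.08 = 6.36
Sum = 62.925
62.925 ≥ 60 → Satisfactory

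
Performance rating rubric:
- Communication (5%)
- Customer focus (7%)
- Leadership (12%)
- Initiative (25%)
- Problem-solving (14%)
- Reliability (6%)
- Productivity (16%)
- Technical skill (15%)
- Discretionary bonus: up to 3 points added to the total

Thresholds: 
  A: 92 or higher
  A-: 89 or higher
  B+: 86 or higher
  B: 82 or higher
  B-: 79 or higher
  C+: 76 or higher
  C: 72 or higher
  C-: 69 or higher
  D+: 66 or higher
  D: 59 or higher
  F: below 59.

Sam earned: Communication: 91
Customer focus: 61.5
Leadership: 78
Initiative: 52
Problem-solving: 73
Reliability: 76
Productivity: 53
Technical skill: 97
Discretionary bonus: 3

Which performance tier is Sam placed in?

Weighted total:
  Communication 91 × 0.05 = 4.55
  Customer focus 61.5 × 0.07 = 4.305
  Leadership 78 × 0.12 = 9.36
  Initiative 52 × 0.25 = 13
  Problem-solving 73 × 0.14 = 10.22
  Reliability 76 × 0.06 = 4.56
  Productivity 53 × 0.16 = 8.48
  Technical skill 97 × 0.15 = 14.55
Sum = 69.025
Discretionary bonus: 69.025 + 3 = 72.025
72.025 is ≥ 72 and < 76 → C

C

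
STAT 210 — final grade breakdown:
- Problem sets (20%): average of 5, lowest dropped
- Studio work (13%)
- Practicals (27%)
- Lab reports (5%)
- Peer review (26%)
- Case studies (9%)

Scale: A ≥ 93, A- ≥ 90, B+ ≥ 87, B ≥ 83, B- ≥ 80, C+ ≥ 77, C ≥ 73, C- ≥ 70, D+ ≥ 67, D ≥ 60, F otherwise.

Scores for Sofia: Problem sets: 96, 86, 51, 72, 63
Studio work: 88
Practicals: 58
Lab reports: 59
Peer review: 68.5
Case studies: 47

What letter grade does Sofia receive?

D+

Problem sets: drop 51 → average of remaining 4 = 317/4 = 79.25
Weighted total:
  Problem sets 79.25 × 0.2 = 15.85
  Studio work 88 × 0.13 = 11.44
  Practicals 58 × 0.27 = 15.66
  Lab reports 59 × 0.05 = 2.95
  Peer review 68.5 × 0.26 = 17.81
  Case studies 47 × 0.09 = 4.23
Sum = 67.94
67.94 is ≥ 67 and < 70 → D+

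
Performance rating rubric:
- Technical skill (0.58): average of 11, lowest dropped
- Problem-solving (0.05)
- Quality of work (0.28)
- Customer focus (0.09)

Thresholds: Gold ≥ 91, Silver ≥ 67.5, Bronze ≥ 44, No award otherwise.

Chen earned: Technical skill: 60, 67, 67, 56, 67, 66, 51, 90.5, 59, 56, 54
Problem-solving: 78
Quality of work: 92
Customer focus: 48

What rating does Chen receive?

Technical skill: drop 51 → average of remaining 10 = 642.5/10 = 64.25
Weighted total:
  Technical skill 64.25 × 0.58 = 37.265
  Problem-solving 78 × 0.05 = 3.9
  Quality of work 92 × 0.28 = 25.76
  Customer focus 48 × 0.09 = 4.32
Sum = 71.245
71.245 is ≥ 67.5 and < 91 → Silver

Silver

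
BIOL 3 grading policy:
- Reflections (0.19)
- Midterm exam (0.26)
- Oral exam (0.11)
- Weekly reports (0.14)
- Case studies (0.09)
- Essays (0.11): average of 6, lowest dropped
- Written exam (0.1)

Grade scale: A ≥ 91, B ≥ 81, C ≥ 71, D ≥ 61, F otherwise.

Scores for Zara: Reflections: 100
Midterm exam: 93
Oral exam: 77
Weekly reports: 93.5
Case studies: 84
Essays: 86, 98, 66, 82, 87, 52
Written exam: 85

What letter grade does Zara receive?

B

Essays: drop 52 → average of remaining 5 = 419/5 = 83.8
Weighted total:
  Reflections 100 × 0.19 = 19
  Midterm exam 93 × 0.26 = 24.18
  Oral exam 77 × 0.11 = 8.47
  Weekly reports 93.5 × 0.14 = 13.09
  Case studies 84 × 0.09 = 7.56
  Essays 83.8 × 0.11 = 9.218
  Written exam 85 × 0.1 = 8.5
Sum = 90.018
90.018 is ≥ 81 and < 91 → B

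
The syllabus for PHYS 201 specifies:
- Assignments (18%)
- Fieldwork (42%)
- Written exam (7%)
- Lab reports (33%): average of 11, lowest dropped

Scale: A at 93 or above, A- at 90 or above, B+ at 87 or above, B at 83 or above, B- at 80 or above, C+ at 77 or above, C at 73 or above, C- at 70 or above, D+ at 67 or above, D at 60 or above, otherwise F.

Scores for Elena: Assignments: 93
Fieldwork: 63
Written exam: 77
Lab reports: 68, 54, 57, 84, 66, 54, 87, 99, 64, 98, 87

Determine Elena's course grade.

C

Lab reports: drop 54 → average of remaining 10 = 764/10 = 76.4
Weighted total:
  Assignments 93 × 0.18 = 16.74
  Fieldwork 63 × 0.42 = 26.46
  Written exam 77 × 0.07 = 5.39
  Lab reports 76.4 × 0.33 = 25.212
Sum = 73.802
73.802 is ≥ 73 and < 77 → C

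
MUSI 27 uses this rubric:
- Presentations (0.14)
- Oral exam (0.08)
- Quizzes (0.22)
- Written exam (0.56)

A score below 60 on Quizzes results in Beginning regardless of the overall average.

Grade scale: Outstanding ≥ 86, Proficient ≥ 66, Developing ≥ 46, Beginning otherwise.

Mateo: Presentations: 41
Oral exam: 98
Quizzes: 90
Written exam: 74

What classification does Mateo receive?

Proficient

Quizzes score 90 ≥ 60: minimum met.
Weighted total:
  Presentations 41 × 0.14 = 5.74
  Oral exam 98 × 0.08 = 7.84
  Quizzes 90 × 0.22 = 19.8
  Written exam 74 × 0.56 = 41.44
Sum = 74.82
74.82 is ≥ 66 and < 86 → Proficient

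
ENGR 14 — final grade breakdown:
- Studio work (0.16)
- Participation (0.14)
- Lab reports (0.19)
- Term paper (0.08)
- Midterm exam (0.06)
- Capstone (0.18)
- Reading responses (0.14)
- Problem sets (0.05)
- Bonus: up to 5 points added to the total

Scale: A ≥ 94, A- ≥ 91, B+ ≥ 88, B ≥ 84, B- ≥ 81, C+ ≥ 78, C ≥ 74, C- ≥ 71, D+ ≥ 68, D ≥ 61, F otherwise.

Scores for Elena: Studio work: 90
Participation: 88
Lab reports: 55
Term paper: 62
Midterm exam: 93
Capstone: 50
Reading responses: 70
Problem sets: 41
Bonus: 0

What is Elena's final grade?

D+

Weighted total:
  Studio work 90 × 0.16 = 14.4
  Participation 88 × 0.14 = 12.32
  Lab reports 55 × 0.19 = 10.45
  Term paper 62 × 0.08 = 4.96
  Midterm exam 93 × 0.06 = 5.58
  Capstone 50 × 0.18 = 9
  Reading responses 70 × 0.14 = 9.8
  Problem sets 41 × 0.05 = 2.05
Sum = 68.56
Bonus: 68.56 + 0 = 68.56
68.56 is ≥ 68 and < 71 → D+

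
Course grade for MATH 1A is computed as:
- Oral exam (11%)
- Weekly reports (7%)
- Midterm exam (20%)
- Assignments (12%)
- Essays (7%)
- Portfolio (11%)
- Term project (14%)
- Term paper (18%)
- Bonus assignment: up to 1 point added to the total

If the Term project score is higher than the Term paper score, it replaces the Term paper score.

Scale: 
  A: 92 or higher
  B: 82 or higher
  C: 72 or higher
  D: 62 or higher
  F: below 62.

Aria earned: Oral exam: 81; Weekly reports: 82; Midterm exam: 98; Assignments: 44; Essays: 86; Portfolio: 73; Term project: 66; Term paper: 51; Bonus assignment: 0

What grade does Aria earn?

C

Term project (66) > Term paper (51), so Term paper counts as 66.
Weighted total:
  Oral exam 81 × 0.11 = 8.91
  Weekly reports 82 × 0.07 = 5.74
  Midterm exam 98 × 0.2 = 19.6
  Assignments 44 × 0.12 = 5.28
  Essays 86 × 0.07 = 6.02
  Portfolio 73 × 0.11 = 8.03
  Term project 66 × 0.14 = 9.24
  Term paper 66 × 0.18 = 11.88
Sum = 74.7
Bonus assignment: 74.7 + 0 = 74.7
74.7 is ≥ 72 and < 82 → C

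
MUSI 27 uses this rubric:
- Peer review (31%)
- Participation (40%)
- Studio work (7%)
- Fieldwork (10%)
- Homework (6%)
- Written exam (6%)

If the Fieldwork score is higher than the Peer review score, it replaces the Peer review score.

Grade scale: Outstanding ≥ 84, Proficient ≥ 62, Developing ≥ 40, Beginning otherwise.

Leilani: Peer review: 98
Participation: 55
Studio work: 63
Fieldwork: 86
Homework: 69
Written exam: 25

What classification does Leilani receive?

Fieldwork (86) ≤ Peer review (98), so Peer review stays at 98.
Weighted total:
  Peer review 98 × 0.31 = 30.38
  Participation 55 × 0.4 = 22
  Studio work 63 × 0.07 = 4.41
  Fieldwork 86 × 0.1 = 8.6
  Homework 69 × 0.06 = 4.14
  Written exam 25 × 0.06 = 1.5
Sum = 71.03
71.03 is ≥ 62 and < 84 → Proficient

Proficient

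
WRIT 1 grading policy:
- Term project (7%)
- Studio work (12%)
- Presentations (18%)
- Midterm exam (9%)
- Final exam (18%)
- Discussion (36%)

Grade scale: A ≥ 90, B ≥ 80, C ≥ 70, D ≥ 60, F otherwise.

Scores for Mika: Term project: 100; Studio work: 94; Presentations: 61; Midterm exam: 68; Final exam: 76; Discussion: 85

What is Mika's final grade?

Weighted total:
  Term project 100 × 0.07 = 7
  Studio work 94 × 0.12 = 11.28
  Presentations 61 × 0.18 = 10.98
  Midterm exam 68 × 0.09 = 6.12
  Final exam 76 × 0.18 = 13.68
  Discussion 85 × 0.36 = 30.6
Sum = 79.66
79.66 is ≥ 70 and < 80 → C

C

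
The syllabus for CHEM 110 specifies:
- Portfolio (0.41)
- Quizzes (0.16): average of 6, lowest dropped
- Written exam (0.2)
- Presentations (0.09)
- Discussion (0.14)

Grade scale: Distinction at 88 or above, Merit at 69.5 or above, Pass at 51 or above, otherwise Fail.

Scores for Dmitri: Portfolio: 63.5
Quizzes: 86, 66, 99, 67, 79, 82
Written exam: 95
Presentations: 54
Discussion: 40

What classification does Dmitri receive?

Pass

Quizzes: drop 66 → average of remaining 5 = 413/5 = 82.6
Weighted total:
  Portfolio 63.5 × 0.41 = 26.035
  Quizzes 82.6 × 0.16 = 13.216
  Written exam 95 × 0.2 = 19
  Presentations 54 × 0.09 = 4.86
  Discussion 40 × 0.14 = 5.6
Sum = 68.711
68.711 is ≥ 51 and < 69.5 → Pass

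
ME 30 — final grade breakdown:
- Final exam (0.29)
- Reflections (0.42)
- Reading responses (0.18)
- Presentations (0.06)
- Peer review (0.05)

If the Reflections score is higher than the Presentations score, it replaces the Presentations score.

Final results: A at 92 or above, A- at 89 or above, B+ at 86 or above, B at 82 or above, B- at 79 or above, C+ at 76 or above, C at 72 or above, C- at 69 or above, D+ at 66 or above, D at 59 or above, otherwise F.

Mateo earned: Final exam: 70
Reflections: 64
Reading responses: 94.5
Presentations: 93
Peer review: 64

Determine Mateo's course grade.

C

Reflections (64) ≤ Presentations (93), so Presentations stays at 93.
Weighted total:
  Final exam 70 × 0.29 = 20.3
  Reflections 64 × 0.42 = 26.88
  Reading responses 94.5 × 0.18 = 17.01
  Presentations 93 × 0.06 = 5.58
  Peer review 64 × 0.05 = 3.2
Sum = 72.97
72.97 is ≥ 72 and < 76 → C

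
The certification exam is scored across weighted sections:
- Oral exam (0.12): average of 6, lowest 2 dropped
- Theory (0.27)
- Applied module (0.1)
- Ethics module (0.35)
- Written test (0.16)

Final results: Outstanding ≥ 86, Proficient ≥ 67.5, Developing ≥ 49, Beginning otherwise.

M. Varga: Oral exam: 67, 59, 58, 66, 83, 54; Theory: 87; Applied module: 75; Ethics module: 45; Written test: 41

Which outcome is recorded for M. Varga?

Developing

Oral exam: drop 54, 58 → average of remaining 4 = 275/4 = 68.75
Weighted total:
  Oral exam 68.75 × 0.12 = 8.25
  Theory 87 × 0.27 = 23.49
  Applied module 75 × 0.1 = 7.5
  Ethics module 45 × 0.35 = 15.75
  Written test 41 × 0.16 = 6.56
Sum = 61.55
61.55 is ≥ 49 and < 67.5 → Developing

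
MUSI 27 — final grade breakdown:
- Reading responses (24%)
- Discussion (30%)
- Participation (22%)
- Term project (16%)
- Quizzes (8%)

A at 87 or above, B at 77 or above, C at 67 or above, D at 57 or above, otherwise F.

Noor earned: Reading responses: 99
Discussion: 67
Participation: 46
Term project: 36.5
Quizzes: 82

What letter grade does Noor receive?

Weighted total:
  Reading responses 99 × 0.24 = 23.76
  Discussion 67 × 0.3 = 20.1
  Participation 46 × 0.22 = 10.12
  Term project 36.5 × 0.16 = 5.84
  Quizzes 82 × 0.08 = 6.56
Sum = 66.38
66.38 is ≥ 57 and < 67 → D

D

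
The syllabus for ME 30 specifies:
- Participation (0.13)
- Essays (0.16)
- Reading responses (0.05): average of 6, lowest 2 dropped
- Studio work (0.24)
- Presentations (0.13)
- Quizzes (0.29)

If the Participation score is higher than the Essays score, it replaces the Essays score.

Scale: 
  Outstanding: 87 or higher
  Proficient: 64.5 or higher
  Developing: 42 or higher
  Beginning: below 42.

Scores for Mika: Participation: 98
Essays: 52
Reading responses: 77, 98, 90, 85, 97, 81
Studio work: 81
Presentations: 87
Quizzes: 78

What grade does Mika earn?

Reading responses: drop 77, 81 → average of remaining 4 = 370/4 = 92.5
Participation (98) > Essays (52), so Essays counts as 98.
Weighted total:
  Participation 98 × 0.13 = 12.74
  Essays 98 × 0.16 = 15.68
  Reading responses 92.5 × 0.05 = 4.625
  Studio work 81 × 0.24 = 19.44
  Presentations 87 × 0.13 = 11.31
  Quizzes 78 × 0.29 = 22.62
Sum = 86.415
86.415 is ≥ 64.5 and < 87 → Proficient

Proficient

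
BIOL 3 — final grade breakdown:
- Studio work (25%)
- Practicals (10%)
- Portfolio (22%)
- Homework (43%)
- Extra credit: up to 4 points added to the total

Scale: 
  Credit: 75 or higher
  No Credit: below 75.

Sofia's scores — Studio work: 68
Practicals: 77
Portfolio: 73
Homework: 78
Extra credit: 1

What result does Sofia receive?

Weighted total:
  Studio work 68 × 0.25 = 17
  Practicals 77 × 0.1 = 7.7
  Portfolio 73 × 0.22 = 16.06
  Homework 78 × 0.43 = 33.54
Sum = 74.3
Extra credit: 74.3 + 1 = 75.3
75.3 ≥ 75 → Credit

Credit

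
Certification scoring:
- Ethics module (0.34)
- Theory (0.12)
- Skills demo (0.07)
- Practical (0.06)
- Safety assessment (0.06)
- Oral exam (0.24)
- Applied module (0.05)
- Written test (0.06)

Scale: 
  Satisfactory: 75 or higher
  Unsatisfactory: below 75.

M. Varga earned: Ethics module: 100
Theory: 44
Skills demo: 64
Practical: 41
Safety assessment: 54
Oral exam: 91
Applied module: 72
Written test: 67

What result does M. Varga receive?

Satisfactory

Weighted total:
  Ethics module 100 × 0.34 = 34
  Theory 44 × 0.12 = 5.28
  Skills demo 64 × 0.07 = 4.48
  Practical 41 × 0.06 = 2.46
  Safety assessment 54 × 0.06 = 3.24
  Oral exam 91 × 0.24 = 21.84
  Applied module 72 × 0.05 = 3.6
  Written test 67 × 0.06 = 4.02
Sum = 78.92
78.92 ≥ 75 → Satisfactory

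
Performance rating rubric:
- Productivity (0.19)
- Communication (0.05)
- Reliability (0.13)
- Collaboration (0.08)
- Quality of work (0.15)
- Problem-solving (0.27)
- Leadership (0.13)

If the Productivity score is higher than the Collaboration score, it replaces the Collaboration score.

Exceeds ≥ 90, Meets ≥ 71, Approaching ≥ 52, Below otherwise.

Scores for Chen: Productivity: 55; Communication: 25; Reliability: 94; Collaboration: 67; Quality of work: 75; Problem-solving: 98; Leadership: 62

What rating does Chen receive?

Productivity (55) ≤ Collaboration (67), so Collaboration stays at 67.
Weighted total:
  Productivity 55 × 0.19 = 10.45
  Communication 25 × 0.05 = 1.25
  Reliability 94 × 0.13 = 12.22
  Collaboration 67 × 0.08 = 5.36
  Quality of work 75 × 0.15 = 11.25
  Problem-solving 98 × 0.27 = 26.46
  Leadership 62 × 0.13 = 8.06
Sum = 75.05
75.05 is ≥ 71 and < 90 → Meets

Meets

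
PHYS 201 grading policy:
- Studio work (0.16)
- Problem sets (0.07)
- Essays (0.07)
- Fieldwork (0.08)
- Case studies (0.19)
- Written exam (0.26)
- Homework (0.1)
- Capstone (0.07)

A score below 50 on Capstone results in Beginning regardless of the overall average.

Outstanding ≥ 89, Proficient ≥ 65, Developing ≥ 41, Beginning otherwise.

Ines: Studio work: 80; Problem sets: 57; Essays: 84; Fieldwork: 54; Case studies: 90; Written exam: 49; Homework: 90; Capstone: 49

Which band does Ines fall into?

Capstone score 49 < 50: minimum not met.
Weighted total:
  Studio work 80 × 0.16 = 12.8
  Problem sets 57 × 0.07 = 3.99
  Essays 84 × 0.07 = 5.88
  Fieldwork 54 × 0.08 = 4.32
  Case studies 90 × 0.19 = 17.1
  Written exam 49 × 0.26 = 12.74
  Homework 90 × 0.1 = 9
  Capstone 49 × 0.07 = 3.43
Sum = 69.26
Because the Capstone minimum was not met, the result is Beginning.

Beginning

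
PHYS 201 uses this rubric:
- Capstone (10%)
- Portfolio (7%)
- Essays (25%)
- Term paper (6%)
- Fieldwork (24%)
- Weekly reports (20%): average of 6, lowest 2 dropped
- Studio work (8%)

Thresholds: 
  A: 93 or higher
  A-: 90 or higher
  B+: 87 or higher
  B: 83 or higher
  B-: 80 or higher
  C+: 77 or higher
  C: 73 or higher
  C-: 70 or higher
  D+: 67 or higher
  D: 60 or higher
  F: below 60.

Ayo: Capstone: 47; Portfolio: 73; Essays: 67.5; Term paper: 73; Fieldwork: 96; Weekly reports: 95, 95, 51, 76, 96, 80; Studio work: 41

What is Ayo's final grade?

Weekly reports: drop 51, 76 → average of remaining 4 = 366/4 = 91.5
Weighted total:
  Capstone 47 × 0.1 = 4.7
  Portfolio 73 × 0.07 = 5.11
  Essays 67.5 × 0.25 = 16.875
  Term paper 73 × 0.06 = 4.38
  Fieldwork 96 × 0.24 = 23.04
  Weekly reports 91.5 × 0.2 = 18.3
  Studio work 41 × 0.08 = 3.28
Sum = 75.685
75.685 is ≥ 73 and < 77 → C

C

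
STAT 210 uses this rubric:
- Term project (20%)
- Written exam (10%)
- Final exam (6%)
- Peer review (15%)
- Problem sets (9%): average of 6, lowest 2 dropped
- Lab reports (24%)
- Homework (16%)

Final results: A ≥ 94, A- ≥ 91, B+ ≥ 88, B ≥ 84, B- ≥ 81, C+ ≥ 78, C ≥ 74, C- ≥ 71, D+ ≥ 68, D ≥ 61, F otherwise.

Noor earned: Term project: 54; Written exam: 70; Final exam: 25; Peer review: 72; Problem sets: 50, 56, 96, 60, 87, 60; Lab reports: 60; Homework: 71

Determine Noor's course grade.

D

Problem sets: drop 50, 56 → average of remaining 4 = 303/4 = 75.75
Weighted total:
  Term project 54 × 0.2 = 10.8
  Written exam 70 × 0.1 = 7
  Final exam 25 × 0.06 = 1.5
  Peer review 72 × 0.15 = 10.8
  Problem sets 75.75 × 0.09 = 6.8175
  Lab reports 60 × 0.24 = 14.4
  Homework 71 × 0.16 = 11.36
Sum = 62.6775
62.6775 is ≥ 61 and < 68 → D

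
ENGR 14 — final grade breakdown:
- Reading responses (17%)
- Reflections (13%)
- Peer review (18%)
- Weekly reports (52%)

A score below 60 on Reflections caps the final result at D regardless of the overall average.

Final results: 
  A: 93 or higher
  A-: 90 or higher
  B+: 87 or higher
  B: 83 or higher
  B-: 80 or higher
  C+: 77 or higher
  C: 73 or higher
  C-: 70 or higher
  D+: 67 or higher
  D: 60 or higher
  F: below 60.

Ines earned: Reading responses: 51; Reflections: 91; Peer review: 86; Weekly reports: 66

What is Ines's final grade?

Reflections score 91 ≥ 60: minimum met.
Weighted total:
  Reading responses 51 × 0.17 = 8.67
  Reflections 91 × 0.13 = 11.83
  Peer review 86 × 0.18 = 15.48
  Weekly reports 66 × 0.52 = 34.32
Sum = 70.3
70.3 is ≥ 70 and < 73 → C-

C-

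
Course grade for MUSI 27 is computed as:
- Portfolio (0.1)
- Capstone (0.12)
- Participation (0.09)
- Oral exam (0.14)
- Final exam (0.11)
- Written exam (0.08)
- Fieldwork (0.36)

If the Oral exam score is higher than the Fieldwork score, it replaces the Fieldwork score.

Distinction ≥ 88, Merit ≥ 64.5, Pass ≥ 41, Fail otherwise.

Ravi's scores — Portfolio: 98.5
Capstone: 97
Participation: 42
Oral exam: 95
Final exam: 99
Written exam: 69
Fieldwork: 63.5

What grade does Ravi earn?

Distinction

Oral exam (95) > Fieldwork (63.5), so Fieldwork counts as 95.
Weighted total:
  Portfolio 98.5 × 0.1 = 9.85
  Capstone 97 × 0.12 = 11.64
  Participation 42 × 0.09 = 3.78
  Oral exam 95 × 0.14 = 13.3
  Final exam 99 × 0.11 = 10.89
  Written exam 69 × 0.08 = 5.52
  Fieldwork 95 × 0.36 = 34.2
Sum = 89.18
89.18 ≥ 88 → Distinction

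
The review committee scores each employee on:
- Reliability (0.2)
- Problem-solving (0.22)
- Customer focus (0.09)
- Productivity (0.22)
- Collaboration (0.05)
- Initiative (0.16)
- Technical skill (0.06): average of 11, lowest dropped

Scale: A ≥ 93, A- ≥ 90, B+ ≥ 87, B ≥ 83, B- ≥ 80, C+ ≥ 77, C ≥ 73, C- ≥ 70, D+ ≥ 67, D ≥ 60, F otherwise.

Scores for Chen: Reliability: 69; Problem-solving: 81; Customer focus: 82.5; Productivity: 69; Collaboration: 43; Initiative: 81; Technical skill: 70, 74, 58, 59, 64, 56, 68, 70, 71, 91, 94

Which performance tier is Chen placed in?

Technical skill: drop 56 → average of remaining 10 = 719/10 = 71.9
Weighted total:
  Reliability 69 × 0.2 = 13.8
  Problem-solving 81 × 0.22 = 17.82
  Customer focus 82.5 × 0.09 = 7.425
  Productivity 69 × 0.22 = 15.18
  Collaboration 43 × 0.05 = 2.15
  Initiative 81 × 0.16 = 12.96
  Technical skill 71.9 × 0.06 = 4.314
Sum = 73.649
73.649 is ≥ 73 and < 77 → C

C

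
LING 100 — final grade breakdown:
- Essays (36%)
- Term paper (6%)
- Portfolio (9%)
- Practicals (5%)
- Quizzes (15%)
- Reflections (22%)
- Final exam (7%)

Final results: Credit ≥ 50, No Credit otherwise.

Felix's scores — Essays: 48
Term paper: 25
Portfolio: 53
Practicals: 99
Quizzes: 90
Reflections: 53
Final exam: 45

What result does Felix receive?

Weighted total:
  Essays 48 × 0.36 = 17.28
  Term paper 25 × 0.06 = 1.5
  Portfolio 53 × 0.09 = 4.77
  Practicals 99 × 0.05 = 4.95
  Quizzes 90 × 0.15 = 13.5
  Reflections 53 × 0.22 = 11.66
  Final exam 45 × 0.07 = 3.15
Sum = 56.81
56.81 ≥ 50 → Credit

Credit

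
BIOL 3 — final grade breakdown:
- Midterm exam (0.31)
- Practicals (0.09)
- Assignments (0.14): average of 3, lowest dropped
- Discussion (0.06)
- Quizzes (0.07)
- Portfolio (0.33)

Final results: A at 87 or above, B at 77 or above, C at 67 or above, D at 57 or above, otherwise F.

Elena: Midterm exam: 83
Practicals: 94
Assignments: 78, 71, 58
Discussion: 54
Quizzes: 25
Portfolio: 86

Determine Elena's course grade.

B

Assignments: drop 58 → average of remaining 2 = 149/2 = 74.5
Weighted total:
  Midterm exam 83 × 0.31 = 25.73
  Practicals 94 × 0.09 = 8.46
  Assignments 74.5 × 0.14 = 10.43
  Discussion 54 × 0.06 = 3.24
  Quizzes 25 × 0.07 = 1.75
  Portfolio 86 × 0.33 = 28.38
Sum = 77.99
77.99 is ≥ 77 and < 87 → B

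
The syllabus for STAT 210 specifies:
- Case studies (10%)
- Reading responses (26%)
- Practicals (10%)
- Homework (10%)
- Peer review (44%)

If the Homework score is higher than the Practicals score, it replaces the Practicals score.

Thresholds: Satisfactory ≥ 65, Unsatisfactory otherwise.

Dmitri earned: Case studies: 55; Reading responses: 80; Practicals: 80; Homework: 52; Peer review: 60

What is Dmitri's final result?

Homework (52) ≤ Practicals (80), so Practicals stays at 80.
Weighted total:
  Case studies 55 × 0.1 = 5.5
  Reading responses 80 × 0.26 = 20.8
  Practicals 80 × 0.1 = 8
  Homework 52 × 0.1 = 5.2
  Peer review 60 × 0.44 = 26.4
Sum = 65.9
65.9 ≥ 65 → Satisfactory

Satisfactory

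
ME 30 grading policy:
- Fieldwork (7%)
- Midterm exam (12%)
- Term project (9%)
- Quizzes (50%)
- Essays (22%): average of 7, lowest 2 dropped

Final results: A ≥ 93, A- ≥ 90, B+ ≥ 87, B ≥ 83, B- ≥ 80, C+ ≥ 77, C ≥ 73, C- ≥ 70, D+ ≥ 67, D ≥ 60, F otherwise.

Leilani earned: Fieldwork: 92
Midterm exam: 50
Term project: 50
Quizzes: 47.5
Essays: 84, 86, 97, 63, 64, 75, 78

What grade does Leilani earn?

F

Essays: drop 63, 64 → average of remaining 5 = 420/5 = 84
Weighted total:
  Fieldwork 92 × 0.07 = 6.44
  Midterm exam 50 × 0.12 = 6
  Term project 50 × 0.09 = 4.5
  Quizzes 47.5 × 0.5 = 23.75
  Essays 84 × 0.22 = 18.48
Sum = 59.17
59.17 < 60 → F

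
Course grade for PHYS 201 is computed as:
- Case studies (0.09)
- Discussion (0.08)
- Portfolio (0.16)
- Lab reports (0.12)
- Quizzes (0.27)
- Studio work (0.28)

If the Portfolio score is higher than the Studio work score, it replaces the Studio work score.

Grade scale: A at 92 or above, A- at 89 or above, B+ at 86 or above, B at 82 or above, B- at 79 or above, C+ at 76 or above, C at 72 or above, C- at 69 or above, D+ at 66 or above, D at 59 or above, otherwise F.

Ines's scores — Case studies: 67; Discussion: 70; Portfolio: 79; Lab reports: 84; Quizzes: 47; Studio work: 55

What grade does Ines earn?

C-

Portfolio (79) > Studio work (55), so Studio work counts as 79.
Weighted total:
  Case studies 67 × 0.09 = 6.03
  Discussion 70 × 0.08 = 5.6
  Portfolio 79 × 0.16 = 12.64
  Lab reports 84 × 0.12 = 10.08
  Quizzes 47 × 0.27 = 12.69
  Studio work 79 × 0.28 = 22.12
Sum = 69.16
69.16 is ≥ 69 and < 72 → C-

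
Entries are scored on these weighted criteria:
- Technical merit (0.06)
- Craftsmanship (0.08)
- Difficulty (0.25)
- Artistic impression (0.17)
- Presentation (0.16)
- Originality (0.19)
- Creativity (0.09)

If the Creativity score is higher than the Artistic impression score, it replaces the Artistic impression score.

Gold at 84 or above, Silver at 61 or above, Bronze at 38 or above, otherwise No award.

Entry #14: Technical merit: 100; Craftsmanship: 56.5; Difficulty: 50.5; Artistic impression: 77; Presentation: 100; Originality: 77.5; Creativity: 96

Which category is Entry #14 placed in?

Creativity (96) > Artistic impression (77), so Artistic impression counts as 96.
Weighted total:
  Technical merit 100 × 0.06 = 6
  Craftsmanship 56.5 × 0.08 = 4.52
  Difficulty 50.5 × 0.25 = 12.625
  Artistic impression 96 × 0.17 = 16.32
  Presentation 100 × 0.16 = 16
  Originality 77.5 × 0.19 = 14.725
  Creativity 96 × 0.09 = 8.64
Sum = 78.83
78.83 is ≥ 61 and < 84 → Silver

Silver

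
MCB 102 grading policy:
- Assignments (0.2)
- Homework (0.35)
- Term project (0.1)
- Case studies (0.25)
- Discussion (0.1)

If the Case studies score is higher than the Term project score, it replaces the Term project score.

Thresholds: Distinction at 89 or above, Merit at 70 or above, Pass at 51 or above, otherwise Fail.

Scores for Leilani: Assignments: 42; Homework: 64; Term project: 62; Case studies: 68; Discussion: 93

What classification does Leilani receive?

Pass

Case studies (68) > Term project (62), so Term project counts as 68.
Weighted total:
  Assignments 42 × 0.2 = 8.4
  Homework 64 × 0.35 = 22.4
  Term project 68 × 0.1 = 6.8
  Case studies 68 × 0.25 = 17
  Discussion 93 × 0.1 = 9.3
Sum = 63.9
63.9 is ≥ 51 and < 70 → Pass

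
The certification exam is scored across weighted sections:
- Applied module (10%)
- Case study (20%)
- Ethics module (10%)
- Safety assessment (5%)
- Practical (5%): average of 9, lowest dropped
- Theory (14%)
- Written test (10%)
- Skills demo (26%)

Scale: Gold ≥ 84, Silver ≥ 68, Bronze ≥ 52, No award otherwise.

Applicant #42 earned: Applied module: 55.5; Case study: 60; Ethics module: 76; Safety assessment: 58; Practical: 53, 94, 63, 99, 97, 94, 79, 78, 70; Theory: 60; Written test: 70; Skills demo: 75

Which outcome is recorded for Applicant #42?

Practical: drop 53 → average of remaining 8 = 674/8 = 84.25
Weighted total:
  Applied module 55.5 × 0.1 = 5.55
  Case study 60 × 0.2 = 12
  Ethics module 76 × 0.1 = 7.6
  Safety assessment 58 × 0.05 = 2.9
  Practical 84.25 × 0.05 = 4.2125
  Theory 60 × 0.14 = 8.4
  Written test 70 × 0.1 = 7
  Skills demo 75 × 0.26 = 19.5
Sum = 67.1625
67.1625 is ≥ 52 and < 68 → Bronze

Bronze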